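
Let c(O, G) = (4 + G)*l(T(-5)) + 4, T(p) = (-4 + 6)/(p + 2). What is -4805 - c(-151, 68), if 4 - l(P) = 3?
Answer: -4881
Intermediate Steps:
T(p) = 2/(2 + p)
l(P) = 1 (l(P) = 4 - 1*3 = 4 - 3 = 1)
c(O, G) = 8 + G (c(O, G) = (4 + G)*1 + 4 = (4 + G) + 4 = 8 + G)
-4805 - c(-151, 68) = -4805 - (8 + 68) = -4805 - 1*76 = -4805 - 76 = -4881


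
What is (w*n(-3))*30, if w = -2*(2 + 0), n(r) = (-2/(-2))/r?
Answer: 40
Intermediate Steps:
n(r) = 1/r (n(r) = (-2*(-½))/r = 1/r)
w = -4 (w = -2*2 = -4)
(w*n(-3))*30 = -4/(-3)*30 = -4*(-⅓)*30 = (4/3)*30 = 40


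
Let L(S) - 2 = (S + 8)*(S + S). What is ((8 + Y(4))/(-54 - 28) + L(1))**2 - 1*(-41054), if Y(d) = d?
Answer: 69674370/1681 ≈ 41448.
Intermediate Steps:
L(S) = 2 + 2*S*(8 + S) (L(S) = 2 + (S + 8)*(S + S) = 2 + (8 + S)*(2*S) = 2 + 2*S*(8 + S))
((8 + Y(4))/(-54 - 28) + L(1))**2 - 1*(-41054) = ((8 + 4)/(-54 - 28) + (2 + 2*1**2 + 16*1))**2 - 1*(-41054) = (12/(-82) + (2 + 2*1 + 16))**2 + 41054 = (12*(-1/82) + (2 + 2 + 16))**2 + 41054 = (-6/41 + 20)**2 + 41054 = (814/41)**2 + 41054 = 662596/1681 + 41054 = 69674370/1681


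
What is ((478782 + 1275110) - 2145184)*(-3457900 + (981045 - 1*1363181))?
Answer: 1502575366512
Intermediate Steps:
((478782 + 1275110) - 2145184)*(-3457900 + (981045 - 1*1363181)) = (1753892 - 2145184)*(-3457900 + (981045 - 1363181)) = -391292*(-3457900 - 382136) = -391292*(-3840036) = 1502575366512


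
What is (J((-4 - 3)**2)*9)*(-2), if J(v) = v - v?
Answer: 0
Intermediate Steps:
J(v) = 0
(J((-4 - 3)**2)*9)*(-2) = (0*9)*(-2) = 0*(-2) = 0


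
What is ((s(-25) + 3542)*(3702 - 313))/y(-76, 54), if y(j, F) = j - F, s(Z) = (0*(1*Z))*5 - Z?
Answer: -12088563/130 ≈ -92989.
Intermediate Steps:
s(Z) = -Z (s(Z) = (0*Z)*5 - Z = 0*5 - Z = 0 - Z = -Z)
((s(-25) + 3542)*(3702 - 313))/y(-76, 54) = ((-1*(-25) + 3542)*(3702 - 313))/(-76 - 1*54) = ((25 + 3542)*3389)/(-76 - 54) = (3567*3389)/(-130) = 12088563*(-1/130) = -12088563/130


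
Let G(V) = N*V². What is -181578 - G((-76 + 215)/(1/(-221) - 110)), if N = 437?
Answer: -4683889777465/25696727 ≈ -1.8228e+5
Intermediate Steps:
G(V) = 437*V²
-181578 - G((-76 + 215)/(1/(-221) - 110)) = -181578 - 437*((-76 + 215)/(1/(-221) - 110))² = -181578 - 437*(139/(-1/221 - 110))² = -181578 - 437*(139/(-24311/221))² = -181578 - 437*(139*(-221/24311))² = -181578 - 437*(-30719/24311)² = -181578 - 437*943656961/591024721 = -181578 - 1*17929482259/25696727 = -181578 - 17929482259/25696727 = -4683889777465/25696727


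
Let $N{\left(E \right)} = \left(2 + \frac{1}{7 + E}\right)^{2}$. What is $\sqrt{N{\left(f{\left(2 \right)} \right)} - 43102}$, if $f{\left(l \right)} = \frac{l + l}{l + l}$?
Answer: $\frac{3 i \sqrt{306471}}{8} \approx 207.6 i$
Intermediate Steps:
$f{\left(l \right)} = 1$ ($f{\left(l \right)} = \frac{2 l}{2 l} = 2 l \frac{1}{2 l} = 1$)
$\sqrt{N{\left(f{\left(2 \right)} \right)} - 43102} = \sqrt{\frac{\left(15 + 2 \cdot 1\right)^{2}}{\left(7 + 1\right)^{2}} - 43102} = \sqrt{\frac{\left(15 + 2\right)^{2}}{64} - 43102} = \sqrt{\frac{17^{2}}{64} - 43102} = \sqrt{\frac{1}{64} \cdot 289 - 43102} = \sqrt{\frac{289}{64} - 43102} = \sqrt{- \frac{2758239}{64}} = \frac{3 i \sqrt{306471}}{8}$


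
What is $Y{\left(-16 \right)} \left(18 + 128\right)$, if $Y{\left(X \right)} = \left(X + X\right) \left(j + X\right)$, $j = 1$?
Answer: $70080$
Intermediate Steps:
$Y{\left(X \right)} = 2 X \left(1 + X\right)$ ($Y{\left(X \right)} = \left(X + X\right) \left(1 + X\right) = 2 X \left(1 + X\right)$)
$Y{\left(-16 \right)} \left(18 + 128\right) = 2 \left(-16\right) \left(1 - 16\right) \left(18 + 128\right) = 2 \left(-16\right) \left(-15\right) 146 = 480 \cdot 146 = 70080$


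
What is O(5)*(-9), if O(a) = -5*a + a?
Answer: 180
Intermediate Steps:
O(a) = -4*a
O(5)*(-9) = -4*5*(-9) = -20*(-9) = 180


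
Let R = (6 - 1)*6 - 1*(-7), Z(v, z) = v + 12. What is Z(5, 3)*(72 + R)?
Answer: 1853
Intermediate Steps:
Z(v, z) = 12 + v
R = 37 (R = 5*6 + 7 = 30 + 7 = 37)
Z(5, 3)*(72 + R) = (12 + 5)*(72 + 37) = 17*109 = 1853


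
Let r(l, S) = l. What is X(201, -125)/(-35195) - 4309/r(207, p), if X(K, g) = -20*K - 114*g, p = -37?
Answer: -30754573/1457073 ≈ -21.107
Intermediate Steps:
X(K, g) = -114*g - 20*K
X(201, -125)/(-35195) - 4309/r(207, p) = (-114*(-125) - 20*201)/(-35195) - 4309/207 = (14250 - 4020)*(-1/35195) - 4309*1/207 = 10230*(-1/35195) - 4309/207 = -2046/7039 - 4309/207 = -30754573/1457073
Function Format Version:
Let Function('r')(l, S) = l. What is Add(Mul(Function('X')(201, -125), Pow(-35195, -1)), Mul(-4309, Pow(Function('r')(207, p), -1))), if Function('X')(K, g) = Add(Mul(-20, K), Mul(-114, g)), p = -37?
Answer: Rational(-30754573, 1457073) ≈ -21.107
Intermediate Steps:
Function('X')(K, g) = Add(Mul(-114, g), Mul(-20, K))
Add(Mul(Function('X')(201, -125), Pow(-35195, -1)), Mul(-4309, Pow(Function('r')(207, p), -1))) = Add(Mul(Add(Mul(-114, -125), Mul(-20, 201)), Pow(-35195, -1)), Mul(-4309, Pow(207, -1))) = Add(Mul(Add(14250, -4020), Rational(-1, 35195)), Mul(-4309, Rational(1, 207))) = Add(Mul(10230, Rational(-1, 35195)), Rational(-4309, 207)) = Add(Rational(-2046, 7039), Rational(-4309, 207)) = Rational(-30754573, 1457073)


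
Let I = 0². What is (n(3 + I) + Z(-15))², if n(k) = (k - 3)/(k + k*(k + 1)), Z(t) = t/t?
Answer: 1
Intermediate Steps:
Z(t) = 1
I = 0
n(k) = (-3 + k)/(k + k*(1 + k))
(n(3 + I) + Z(-15))² = ((-3 + (3 + 0))/((3 + 0)*(2 + (3 + 0))) + 1)² = ((-3 + 3)/(3*(2 + 3)) + 1)² = ((⅓)*0/5 + 1)² = ((⅓)*(⅕)*0 + 1)² = (0 + 1)² = 1² = 1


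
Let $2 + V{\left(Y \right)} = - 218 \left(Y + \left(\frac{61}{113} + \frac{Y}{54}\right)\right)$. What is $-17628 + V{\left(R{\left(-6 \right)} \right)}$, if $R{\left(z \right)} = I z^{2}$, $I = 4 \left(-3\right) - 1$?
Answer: $\frac{29210156}{339} \approx 86166.0$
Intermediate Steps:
$I = -13$ ($I = -12 - 1 = -13$)
$R{\left(z \right)} = - 13 z^{2}$
$V{\left(Y \right)} = - \frac{13524}{113} - \frac{5995 Y}{27}$ ($V{\left(Y \right)} = -2 - 218 \left(Y + \left(\frac{61}{113} + \frac{Y}{54}\right)\right) = -2 - 218 \left(\frac{61}{113} + \frac{55 Y}{54}\right) = -2 - \left(\frac{13298}{113} + \frac{5995 Y}{27}\right) = - \frac{13524}{113} - \frac{5995 Y}{27}$)
$-17628 + V{\left(R{\left(-6 \right)} \right)} = -17628 - \left(\frac{13524}{113} + \frac{5995 \left(- 13 \left(-6\right)^{2}\right)}{27}\right) = -17628 - \left(\frac{13524}{113} + \frac{5995 \left(\left(-13\right) 36\right)}{27}\right) = -17628 - - \frac{35186048}{339} = -17628 + \left(- \frac{13524}{113} + \frac{311740}{3}\right) = -17628 + \frac{35186048}{339} = \frac{29210156}{339}$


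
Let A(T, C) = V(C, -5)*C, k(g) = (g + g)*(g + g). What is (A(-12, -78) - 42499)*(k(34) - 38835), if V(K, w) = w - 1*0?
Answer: 1440590999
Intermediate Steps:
V(K, w) = w (V(K, w) = w + 0 = w)
k(g) = 4*g² (k(g) = (2*g)*(2*g) = 4*g²)
A(T, C) = -5*C
(A(-12, -78) - 42499)*(k(34) - 38835) = (-5*(-78) - 42499)*(4*34² - 38835) = (390 - 42499)*(4*1156 - 38835) = -42109*(4624 - 38835) = -42109*(-34211) = 1440590999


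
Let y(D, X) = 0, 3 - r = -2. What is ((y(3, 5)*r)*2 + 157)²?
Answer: 24649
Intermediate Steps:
r = 5 (r = 3 - 1*(-2) = 3 + 2 = 5)
((y(3, 5)*r)*2 + 157)² = ((0*5)*2 + 157)² = (0*2 + 157)² = (0 + 157)² = 157² = 24649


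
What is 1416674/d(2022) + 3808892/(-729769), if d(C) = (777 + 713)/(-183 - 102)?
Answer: -29465143421629/108735581 ≈ -2.7098e+5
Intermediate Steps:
d(C) = -298/57 (d(C) = 1490/(-285) = 1490*(-1/285) = -298/57)
1416674/d(2022) + 3808892/(-729769) = 1416674/(-298/57) + 3808892/(-729769) = 1416674*(-57/298) + 3808892*(-1/729769) = -40375209/149 - 3808892/729769 = -29465143421629/108735581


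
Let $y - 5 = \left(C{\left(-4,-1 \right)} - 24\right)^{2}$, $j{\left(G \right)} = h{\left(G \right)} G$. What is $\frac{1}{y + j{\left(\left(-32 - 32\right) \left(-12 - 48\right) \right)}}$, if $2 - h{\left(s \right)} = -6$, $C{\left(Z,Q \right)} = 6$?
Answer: $\frac{1}{31049} \approx 3.2207 \cdot 10^{-5}$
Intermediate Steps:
$h{\left(s \right)} = 8$ ($h{\left(s \right)} = 2 - -6 = 2 + 6 = 8$)
$j{\left(G \right)} = 8 G$
$y = 329$ ($y = 5 + \left(6 - 24\right)^{2} = 5 + \left(-18\right)^{2} = 5 + 324 = 329$)
$\frac{1}{y + j{\left(\left(-32 - 32\right) \left(-12 - 48\right) \right)}} = \frac{1}{329 + 8 \left(-32 - 32\right) \left(-12 - 48\right)} = \frac{1}{329 + 8 \left(\left(-64\right) \left(-60\right)\right)} = \frac{1}{329 + 8 \cdot 3840} = \frac{1}{329 + 30720} = \frac{1}{31049}$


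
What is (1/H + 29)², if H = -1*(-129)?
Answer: 14002564/16641 ≈ 841.45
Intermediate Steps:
H = 129
(1/H + 29)² = (1/129 + 29)² = (3742/129)² = 14002564/16641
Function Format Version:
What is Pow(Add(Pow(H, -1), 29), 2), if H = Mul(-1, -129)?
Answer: Rational(14002564, 16641) ≈ 841.45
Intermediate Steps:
H = 129
Pow(Add(Pow(H, -1), 29), 2) = Pow(Add(Pow(129, -1), 29), 2) = Pow(Add(Rational(1, 129), 29), 2) = Pow(Rational(3742, 129), 2) = Rational(14002564, 16641)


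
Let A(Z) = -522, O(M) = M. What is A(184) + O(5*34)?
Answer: -352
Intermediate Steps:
A(184) + O(5*34) = -522 + 5*34 = -522 + 170 = -352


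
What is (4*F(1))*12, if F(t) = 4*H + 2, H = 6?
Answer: 1248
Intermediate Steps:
F(t) = 26 (F(t) = 4*6 + 2 = 24 + 2 = 26)
(4*F(1))*12 = (4*26)*12 = 104*12 = 1248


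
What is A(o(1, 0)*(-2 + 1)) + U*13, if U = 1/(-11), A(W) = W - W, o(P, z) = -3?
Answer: -13/11 ≈ -1.1818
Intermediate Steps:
A(W) = 0
U = -1/11 (U = 1*(-1/11) = -1/11 ≈ -0.090909)
A(o(1, 0)*(-2 + 1)) + U*13 = 0 - 1/11*13 = 0 - 13/11 = -13/11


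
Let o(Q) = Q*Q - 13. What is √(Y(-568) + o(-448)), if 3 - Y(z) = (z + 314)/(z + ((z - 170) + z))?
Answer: √176202991487/937 ≈ 447.99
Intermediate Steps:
o(Q) = -13 + Q² (o(Q) = Q² - 13 = -13 + Q²)
Y(z) = 3 - (314 + z)/(-170 + 3*z) (Y(z) = 3 - (z + 314)/(z + ((z - 170) + z)) = 3 - (314 + z)/(z + ((-170 + z) + z)) = 3 - (314 + z)/(z + (-170 + 2*z)) = 3 - (314 + z)/(-170 + 3*z))
√(Y(-568) + o(-448)) = √(8*(-103 - 568)/(-170 + 3*(-568)) + (-13 + (-448)²)) = √(8*(-671)/(-170 - 1704) + (-13 + 200704)) = √(8*(-671)/(-1874) + 200691) = √(8*(-1/1874)*(-671) + 200691) = √(2684/937 + 200691) = √(188050151/937) = √176202991487/937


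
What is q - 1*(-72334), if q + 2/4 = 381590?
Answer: 907847/2 ≈ 4.5392e+5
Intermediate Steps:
q = 763179/2 (q = -1/2 + 381590 = 763179/2 ≈ 3.8159e+5)
q - 1*(-72334) = 763179/2 - 1*(-72334) = 763179/2 + 72334 = 907847/2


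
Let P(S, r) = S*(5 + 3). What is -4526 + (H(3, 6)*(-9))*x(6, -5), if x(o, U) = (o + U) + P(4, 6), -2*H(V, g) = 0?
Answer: -4526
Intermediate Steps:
P(S, r) = 8*S (P(S, r) = S*8 = 8*S)
H(V, g) = 0 (H(V, g) = -1/2*0 = 0)
x(o, U) = 32 + U + o (x(o, U) = (o + U) + 8*4 = (U + o) + 32 = 32 + U + o)
-4526 + (H(3, 6)*(-9))*x(6, -5) = -4526 + (0*(-9))*(32 - 5 + 6) = -4526 + 0*33 = -4526 + 0 = -4526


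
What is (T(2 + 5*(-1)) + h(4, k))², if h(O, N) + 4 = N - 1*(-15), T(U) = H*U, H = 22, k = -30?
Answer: 7225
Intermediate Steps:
T(U) = 22*U
h(O, N) = 11 + N (h(O, N) = -4 + (N - 1*(-15)) = -4 + (N + 15) = -4 + (15 + N) = 11 + N)
(T(2 + 5*(-1)) + h(4, k))² = (22*(2 + 5*(-1)) + (11 - 30))² = (22*(2 - 5) - 19)² = (22*(-3) - 19)² = (-66 - 19)² = (-85)² = 7225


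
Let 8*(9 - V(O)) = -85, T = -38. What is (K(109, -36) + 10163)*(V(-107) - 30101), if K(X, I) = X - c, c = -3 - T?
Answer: -2463544287/8 ≈ -3.0794e+8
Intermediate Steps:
c = 35 (c = -3 - 1*(-38) = -3 + 38 = 35)
K(X, I) = -35 + X (K(X, I) = X - 1*35 = X - 35 = -35 + X)
V(O) = 157/8 (V(O) = 9 - ⅛*(-85) = 9 + 85/8 = 157/8)
(K(109, -36) + 10163)*(V(-107) - 30101) = ((-35 + 109) + 10163)*(157/8 - 30101) = (74 + 10163)*(-240651/8) = 10237*(-240651/8) = -2463544287/8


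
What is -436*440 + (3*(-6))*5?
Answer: -191930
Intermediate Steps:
-436*440 + (3*(-6))*5 = -191840 - 18*5 = -191840 - 90 = -191930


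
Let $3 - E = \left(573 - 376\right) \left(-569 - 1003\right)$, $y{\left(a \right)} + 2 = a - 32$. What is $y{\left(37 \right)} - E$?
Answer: $-309684$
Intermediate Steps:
$y{\left(a \right)} = -34 + a$ ($y{\left(a \right)} = -2 + \left(a - 32\right) = -2 + \left(-32 + a\right) = -34 + a$)
$E = 309687$ ($E = 3 - \left(573 - 376\right) \left(-569 - 1003\right) = 3 - 197 \left(-1572\right) = 3 - -309684 = 3 + 309684 = 309687$)
$y{\left(37 \right)} - E = \left(-34 + 37\right) - 309687 = 3 - 309687 = -309684$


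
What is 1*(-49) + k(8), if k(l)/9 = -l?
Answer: -121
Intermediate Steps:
k(l) = -9*l (k(l) = 9*(-l) = -9*l)
1*(-49) + k(8) = 1*(-49) - 9*8 = -49 - 72 = -121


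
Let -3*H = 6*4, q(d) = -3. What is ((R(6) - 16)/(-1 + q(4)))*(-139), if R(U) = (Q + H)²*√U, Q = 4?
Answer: -556 + 556*√6 ≈ 805.92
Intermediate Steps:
H = -8 (H = -2*4 = -⅓*24 = -8)
R(U) = 16*√U (R(U) = (4 - 8)²*√U = (-4)²*√U = 16*√U)
((R(6) - 16)/(-1 + q(4)))*(-139) = ((16*√6 - 16)/(-1 - 3))*(-139) = ((-16 + 16*√6)/(-4))*(-139) = ((-16 + 16*√6)*(-¼))*(-139) = (4 - 4*√6)*(-139) = -556 + 556*√6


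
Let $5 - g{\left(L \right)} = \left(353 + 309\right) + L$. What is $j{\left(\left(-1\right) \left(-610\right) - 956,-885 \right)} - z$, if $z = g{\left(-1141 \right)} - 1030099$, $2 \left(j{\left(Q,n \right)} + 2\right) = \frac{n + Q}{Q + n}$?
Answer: $\frac{2059227}{2} \approx 1.0296 \cdot 10^{6}$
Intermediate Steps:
$g{\left(L \right)} = -657 - L$ ($g{\left(L \right)} = 5 - \left(\left(353 + 309\right) + L\right) = 5 - \left(662 + L\right) = -657 - L$)
$j{\left(Q,n \right)} = - \frac{3}{2}$ ($j{\left(Q,n \right)} = -2 + \frac{\left(n + Q\right) \frac{1}{Q + n}}{2} = -2 + \frac{\left(Q + n\right) \frac{1}{Q + n}}{2} = -2 + \frac{1}{2} \cdot 1 = -2 + \frac{1}{2} = - \frac{3}{2}$)
$z = -1029615$ ($z = \left(-657 - -1141\right) - 1030099 = \left(-657 + 1141\right) - 1030099 = 484 - 1030099 = -1029615$)
$j{\left(\left(-1\right) \left(-610\right) - 956,-885 \right)} - z = - \frac{3}{2} - -1029615 = - \frac{3}{2} + 1029615 = \frac{2059227}{2}$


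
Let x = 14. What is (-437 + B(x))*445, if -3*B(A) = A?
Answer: -589625/3 ≈ -1.9654e+5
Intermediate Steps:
B(A) = -A/3
(-437 + B(x))*445 = (-437 - ⅓*14)*445 = (-437 - 14/3)*445 = -1325/3*445 = -589625/3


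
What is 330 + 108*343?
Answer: 37374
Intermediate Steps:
330 + 108*343 = 330 + 37044 = 37374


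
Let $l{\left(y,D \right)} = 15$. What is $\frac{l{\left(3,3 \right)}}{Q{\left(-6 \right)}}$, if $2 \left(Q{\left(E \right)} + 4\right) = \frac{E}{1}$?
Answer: $- \frac{15}{7} \approx -2.1429$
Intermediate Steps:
$Q{\left(E \right)} = -4 + \frac{E}{2}$ ($Q{\left(E \right)} = -4 + \frac{E 1^{-1}}{2} = -4 + \frac{E 1}{2} = -4 + \frac{E}{2}$)
$\frac{l{\left(3,3 \right)}}{Q{\left(-6 \right)}} = \frac{15}{-4 + \frac{1}{2} \left(-6\right)} = \frac{15}{-4 - 3} = \frac{15}{-7} = 15 \left(- \frac{1}{7}\right) = - \frac{15}{7}$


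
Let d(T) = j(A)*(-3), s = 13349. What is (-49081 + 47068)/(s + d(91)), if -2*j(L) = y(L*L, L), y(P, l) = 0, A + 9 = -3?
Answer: -2013/13349 ≈ -0.15080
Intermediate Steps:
A = -12 (A = -9 - 3 = -12)
j(L) = 0 (j(L) = -½*0 = 0)
d(T) = 0 (d(T) = 0*(-3) = 0)
(-49081 + 47068)/(s + d(91)) = (-49081 + 47068)/(13349 + 0) = -2013/13349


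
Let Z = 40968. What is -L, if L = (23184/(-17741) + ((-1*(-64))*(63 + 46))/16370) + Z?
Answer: -5948838881848/145210085 ≈ -40967.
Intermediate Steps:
L = 5948838881848/145210085 (L = (23184/(-17741) + ((-1*(-64))*(63 + 46))/16370) + 40968 = (23184*(-1/17741) + (64*109)*(1/16370)) + 40968 = (-23184/17741 + 6976*(1/16370)) + 40968 = (-23184/17741 + 3488/8185) + 40968 = -127880432/145210085 + 40968 = 5948838881848/145210085 ≈ 40967.)
-L = -1*5948838881848/145210085 = -5948838881848/145210085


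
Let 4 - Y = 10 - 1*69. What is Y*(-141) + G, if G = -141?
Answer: -9024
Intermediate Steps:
Y = 63 (Y = 4 - (10 - 1*69) = 4 - (10 - 69) = 4 - 1*(-59) = 4 + 59 = 63)
Y*(-141) + G = 63*(-141) - 141 = -8883 - 141 = -9024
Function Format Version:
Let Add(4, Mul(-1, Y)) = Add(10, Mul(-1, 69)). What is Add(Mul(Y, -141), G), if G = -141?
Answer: -9024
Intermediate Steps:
Y = 63 (Y = Add(4, Mul(-1, Add(10, Mul(-1, 69)))) = Add(4, Mul(-1, Add(10, -69))) = Add(4, Mul(-1, -59)) = Add(4, 59) = 63)
Add(Mul(Y, -141), G) = Add(Mul(63, -141), -141) = Add(-8883, -141) = -9024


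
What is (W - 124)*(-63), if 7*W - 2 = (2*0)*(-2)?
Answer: 7794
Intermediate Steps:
W = 2/7 (W = 2/7 + ((2*0)*(-2))/7 = 2/7 + (0*(-2))/7 = 2/7 + (⅐)*0 = 2/7 + 0 = 2/7 ≈ 0.28571)
(W - 124)*(-63) = (2/7 - 124)*(-63) = -866/7*(-63) = 7794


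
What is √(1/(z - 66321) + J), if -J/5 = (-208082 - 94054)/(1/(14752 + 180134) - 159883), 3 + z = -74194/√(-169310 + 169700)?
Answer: √(-118642985600862023963288602755 - 340310102663600957032488720*√390)/(31158958337*√(12933180 + 37097*√390)) ≈ 3.0739*I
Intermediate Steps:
z = -3 - 37097*√390/195 (z = -3 - 74194/√(-169310 + 169700) = -3 - 74194*√390/390 = -3 - 37097*√390/195 ≈ -3760.0)
J = -294410382480/31158958337 (J = -5*(-208082 - 94054)/(1/(14752 + 180134) - 159883) = -(-1510680)/(1/194886 - 159883) = -(-1510680)/(-31158958337/194886) = -(-1510680)*(-194886)/31158958337 = -5*58882076496/31158958337 = -294410382480/31158958337 ≈ -9.4487)
√(1/(z - 66321) + J) = √(1/((-3 - 37097*√390/195) - 66321) - 294410382480/31158958337) = √(1/(-66324 - 37097*√390/195) - 294410382480/31158958337) = √(-294410382480/31158958337 + 1/(-66324 - 37097*√390/195))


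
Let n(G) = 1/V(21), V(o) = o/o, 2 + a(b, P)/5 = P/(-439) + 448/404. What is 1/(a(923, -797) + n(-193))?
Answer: 44339/249274 ≈ 0.17787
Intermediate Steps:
a(b, P) = -450/101 - 5*P/439 (a(b, P) = -10 + 5*(P/(-439) + 448/404) = -10 + 5*(P*(-1/439) + 448*(1/404)) = -10 + 5*(-P/439 + 112/101) = -10 + 5*(112/101 - P/439) = -10 + (560/101 - 5*P/439) = -450/101 - 5*P/439)
V(o) = 1
n(G) = 1 (n(G) = 1/1 = 1)
1/(a(923, -797) + n(-193)) = 1/((-450/101 - 5/439*(-797)) + 1) = 1/((-450/101 + 3985/439) + 1) = 1/(204935/44339 + 1) = 1/(249274/44339) = 44339/249274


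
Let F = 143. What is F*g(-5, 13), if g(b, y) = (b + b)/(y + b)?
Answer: -715/4 ≈ -178.75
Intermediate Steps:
g(b, y) = 2*b/(b + y) (g(b, y) = (2*b)/(b + y) = 2*b/(b + y))
F*g(-5, 13) = 143*(2*(-5)/(-5 + 13)) = 143*(2*(-5)/8) = 143*(2*(-5)*(⅛)) = 143*(-5/4) = -715/4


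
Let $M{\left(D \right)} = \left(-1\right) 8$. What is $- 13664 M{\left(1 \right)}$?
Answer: $109312$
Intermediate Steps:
$M{\left(D \right)} = -8$
$- 13664 M{\left(1 \right)} = \left(-13664\right) \left(-8\right) = 109312$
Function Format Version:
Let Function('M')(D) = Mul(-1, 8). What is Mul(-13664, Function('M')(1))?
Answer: 109312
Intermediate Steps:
Function('M')(D) = -8
Mul(-13664, Function('M')(1)) = Mul(-13664, -8) = 109312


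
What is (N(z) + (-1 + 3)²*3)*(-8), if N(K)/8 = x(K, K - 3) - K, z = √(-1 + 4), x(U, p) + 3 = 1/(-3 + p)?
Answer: 1184/11 + 2176*√3/33 ≈ 221.85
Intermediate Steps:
x(U, p) = -3 + 1/(-3 + p)
z = √3 ≈ 1.7320
N(K) = -8*K + 8*(19 - 3*K)/(-6 + K) (N(K) = 8*((10 - 3*(K - 3))/(-3 + (K - 3)) - K) = 8*((10 - 3*(-3 + K))/(-3 + (-3 + K)) - K) = 8*((10 + (9 - 3*K))/(-6 + K) - K) = 8*((19 - 3*K)/(-6 + K) - K) = 8*(-K + (19 - 3*K)/(-6 + K)) = -8*K + 8*(19 - 3*K)/(-6 + K))
(N(z) + (-1 + 3)²*3)*(-8) = (8*(19 - (√3)² + 3*√3)/(-6 + √3) + (-1 + 3)²*3)*(-8) = (8*(19 - 1*3 + 3*√3)/(-6 + √3) + 2²*3)*(-8) = (8*(19 - 3 + 3*√3)/(-6 + √3) + 4*3)*(-8) = (8*(16 + 3*√3)/(-6 + √3) + 12)*(-8) = (12 + 8*(16 + 3*√3)/(-6 + √3))*(-8) = -96 - 64*(16 + 3*√3)/(-6 + √3)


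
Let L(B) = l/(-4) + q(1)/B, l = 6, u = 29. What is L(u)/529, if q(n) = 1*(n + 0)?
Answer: -85/30682 ≈ -0.0027704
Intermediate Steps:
q(n) = n (q(n) = 1*n = n)
L(B) = -3/2 + 1/B (L(B) = 6/(-4) + 1/B = 6*(-1/4) + 1/B = -3/2 + 1/B)
L(u)/529 = (-3/2 + 1/29)/529 = (-3/2 + 1/29)*(1/529) = -85/58*1/529 = -85/30682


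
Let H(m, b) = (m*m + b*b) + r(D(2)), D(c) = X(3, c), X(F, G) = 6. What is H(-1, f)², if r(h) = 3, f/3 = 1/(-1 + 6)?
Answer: 11881/625 ≈ 19.010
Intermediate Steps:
D(c) = 6
f = ⅗ (f = 3/(-1 + 6) = 3/5 = 3*(⅕) = ⅗ ≈ 0.60000)
H(m, b) = 3 + b² + m² (H(m, b) = (m*m + b*b) + 3 = (m² + b²) + 3 = (b² + m²) + 3 = 3 + b² + m²)
H(-1, f)² = (3 + (⅗)² + (-1)²)² = (3 + 9/25 + 1)² = (109/25)² = 11881/625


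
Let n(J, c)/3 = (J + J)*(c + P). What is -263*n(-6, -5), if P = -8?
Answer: -123084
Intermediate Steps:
n(J, c) = 6*J*(-8 + c) (n(J, c) = 3*((J + J)*(c - 8)) = 3*((2*J)*(-8 + c)) = 3*(2*J*(-8 + c)) = 6*J*(-8 + c))
-263*n(-6, -5) = -1578*(-6)*(-8 - 5) = -1578*(-6)*(-13) = -263*468 = -123084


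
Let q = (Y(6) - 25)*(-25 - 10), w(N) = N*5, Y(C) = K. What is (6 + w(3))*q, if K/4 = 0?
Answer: 18375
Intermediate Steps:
K = 0 (K = 4*0 = 0)
Y(C) = 0
w(N) = 5*N
q = 875 (q = (0 - 25)*(-25 - 10) = -25*(-35) = 875)
(6 + w(3))*q = (6 + 5*3)*875 = (6 + 15)*875 = 21*875 = 18375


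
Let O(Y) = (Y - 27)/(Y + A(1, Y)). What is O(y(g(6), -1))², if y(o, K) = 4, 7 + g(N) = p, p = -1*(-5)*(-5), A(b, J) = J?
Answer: 529/64 ≈ 8.2656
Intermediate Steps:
p = -25 (p = 5*(-5) = -25)
g(N) = -32 (g(N) = -7 - 25 = -32)
O(Y) = (-27 + Y)/(2*Y) (O(Y) = (Y - 27)/(Y + Y) = (-27 + Y)/((2*Y)) = (-27 + Y)*(1/(2*Y)) = (-27 + Y)/(2*Y))
O(y(g(6), -1))² = ((½)*(-27 + 4)/4)² = ((½)*(¼)*(-23))² = (-23/8)² = 529/64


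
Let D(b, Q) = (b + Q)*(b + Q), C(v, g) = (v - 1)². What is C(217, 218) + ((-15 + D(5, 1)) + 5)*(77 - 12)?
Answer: 48346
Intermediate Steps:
C(v, g) = (-1 + v)²
D(b, Q) = (Q + b)² (D(b, Q) = (Q + b)*(Q + b) = (Q + b)²)
C(217, 218) + ((-15 + D(5, 1)) + 5)*(77 - 12) = (-1 + 217)² + ((-15 + (1 + 5)²) + 5)*(77 - 12) = 216² + ((-15 + 6²) + 5)*65 = 46656 + ((-15 + 36) + 5)*65 = 46656 + (21 + 5)*65 = 46656 + 26*65 = 46656 + 1690 = 48346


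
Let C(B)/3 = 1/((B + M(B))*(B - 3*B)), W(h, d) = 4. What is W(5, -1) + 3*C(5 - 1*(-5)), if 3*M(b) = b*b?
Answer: 10373/2600 ≈ 3.9896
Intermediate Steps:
M(b) = b**2/3 (M(b) = (b*b)/3 = b**2/3)
C(B) = -3/(2*B*(B + B**2/3)) (C(B) = 3/(((B + B**2/3)*(B - 3*B))) = 3/(((B + B**2/3)*(-2*B))) = 3/((-2*B*(B + B**2/3))) = 3*(-1/(2*B*(B + B**2/3))) = -3/(2*B*(B + B**2/3)))
W(5, -1) + 3*C(5 - 1*(-5)) = 4 + 3*(-9/(2*(5 - 1*(-5))**2*(3 + (5 - 1*(-5))))) = 4 + 3*(-9/(2*(5 + 5)**2*(3 + (5 + 5)))) = 4 + 3*(-9/2/(10**2*(3 + 10))) = 4 + 3*(-9/2*1/100/13) = 4 + 3*(-9/2*1/100*1/13) = 4 + 3*(-9/2600) = 4 - 27/2600 = 10373/2600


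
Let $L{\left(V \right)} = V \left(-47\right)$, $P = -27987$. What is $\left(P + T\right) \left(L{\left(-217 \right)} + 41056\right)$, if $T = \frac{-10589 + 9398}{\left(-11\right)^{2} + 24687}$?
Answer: $- \frac{35586484222185}{24808} \approx -1.4345 \cdot 10^{9}$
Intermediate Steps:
$L{\left(V \right)} = - 47 V$
$T = - \frac{1191}{24808}$ ($T = - \frac{1191}{121 + 24687} = - \frac{1191}{24808} \approx -0.048009$)
$\left(P + T\right) \left(L{\left(-217 \right)} + 41056\right) = \left(-27987 - \frac{1191}{24808}\right) \left(\left(-47\right) \left(-217\right) + 41056\right) = - \frac{694302687 \left(10199 + 41056\right)}{24808} = \left(- \frac{694302687}{24808}\right) 51255 = - \frac{35586484222185}{24808}$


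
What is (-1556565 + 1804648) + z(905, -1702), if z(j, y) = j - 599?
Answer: 248389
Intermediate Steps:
z(j, y) = -599 + j
(-1556565 + 1804648) + z(905, -1702) = (-1556565 + 1804648) + (-599 + 905) = 248083 + 306 = 248389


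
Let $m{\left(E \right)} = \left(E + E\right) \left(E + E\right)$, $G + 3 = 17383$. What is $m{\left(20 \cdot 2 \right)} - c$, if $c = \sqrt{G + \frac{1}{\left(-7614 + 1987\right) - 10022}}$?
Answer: $6400 - \frac{\sqrt{4256209057731}}{15649} \approx 6268.2$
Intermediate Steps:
$G = 17380$ ($G = -3 + 17383 = 17380$)
$m{\left(E \right)} = 4 E^{2}$ ($m{\left(E \right)} = 2 E 2 E = 4 E^{2}$)
$c = \frac{\sqrt{4256209057731}}{15649}$ ($c = \sqrt{17380 + \frac{1}{\left(-7614 + 1987\right) - 10022}} = \sqrt{17380 + \frac{1}{-5627 - 10022}} = \sqrt{17380 + \frac{1}{-15649}} = \sqrt{17380 - \frac{1}{15649}} = \sqrt{\frac{271979619}{15649}} = \frac{\sqrt{4256209057731}}{15649} \approx 131.83$)
$m{\left(20 \cdot 2 \right)} - c = 4 \left(20 \cdot 2\right)^{2} - \frac{\sqrt{4256209057731}}{15649} = 4 \cdot 40^{2} - \frac{\sqrt{4256209057731}}{15649} = 4 \cdot 1600 - \frac{\sqrt{4256209057731}}{15649} = 6400 - \frac{\sqrt{4256209057731}}{15649}$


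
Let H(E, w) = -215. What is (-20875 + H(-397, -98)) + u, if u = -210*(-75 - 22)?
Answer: -720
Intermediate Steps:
u = 20370 (u = -210*(-97) = 20370)
(-20875 + H(-397, -98)) + u = (-20875 - 215) + 20370 = -21090 + 20370 = -720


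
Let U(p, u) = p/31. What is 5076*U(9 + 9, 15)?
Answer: 91368/31 ≈ 2947.4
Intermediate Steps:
U(p, u) = p/31 (U(p, u) = p*(1/31) = p/31)
5076*U(9 + 9, 15) = 5076*((9 + 9)/31) = 5076*((1/31)*18) = 5076*(18/31) = 91368/31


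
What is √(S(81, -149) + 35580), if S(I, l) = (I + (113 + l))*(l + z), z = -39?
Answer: 4*√1695 ≈ 164.68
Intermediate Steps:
S(I, l) = (-39 + l)*(113 + I + l) (S(I, l) = (I + (113 + l))*(l - 39) = (113 + I + l)*(-39 + l) = (-39 + l)*(113 + I + l))
√(S(81, -149) + 35580) = √((-4407 + (-149)² - 39*81 + 74*(-149) + 81*(-149)) + 35580) = √((-4407 + 22201 - 3159 - 11026 - 12069) + 35580) = √(-8460 + 35580) = √27120 = 4*√1695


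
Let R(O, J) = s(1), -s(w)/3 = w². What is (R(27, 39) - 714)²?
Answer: 514089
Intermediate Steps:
s(w) = -3*w²
R(O, J) = -3 (R(O, J) = -3*1² = -3*1 = -3)
(R(27, 39) - 714)² = (-3 - 714)² = (-717)² = 514089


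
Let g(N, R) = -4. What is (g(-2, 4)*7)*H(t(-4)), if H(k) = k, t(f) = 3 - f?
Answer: -196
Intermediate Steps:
(g(-2, 4)*7)*H(t(-4)) = (-4*7)*(3 - 1*(-4)) = -28*(3 + 4) = -28*7 = -196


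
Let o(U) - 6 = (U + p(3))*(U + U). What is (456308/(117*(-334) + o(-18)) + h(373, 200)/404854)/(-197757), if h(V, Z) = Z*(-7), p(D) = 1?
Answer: 23098995379/384901490237985 ≈ 6.0013e-5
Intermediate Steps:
h(V, Z) = -7*Z
o(U) = 6 + 2*U*(1 + U) (o(U) = 6 + (U + 1)*(U + U) = 6 + (1 + U)*(2*U) = 6 + 2*U*(1 + U))
(456308/(117*(-334) + o(-18)) + h(373, 200)/404854)/(-197757) = (456308/(117*(-334) + (6 + 2*(-18) + 2*(-18)²)) - 7*200/404854)/(-197757) = (456308/(-39078 + (6 - 36 + 2*324)) - 1400*1/404854)*(-1/197757) = (456308/(-39078 + (6 - 36 + 648)) - 700/202427)*(-1/197757) = (456308/(-39078 + 618) - 700/202427)*(-1/197757) = (456308/(-38460) - 700/202427)*(-1/197757) = (456308*(-1/38460) - 700/202427)*(-1/197757) = (-114077/9615 - 700/202427)*(-1/197757) = -23098995379/1946335605*(-1/197757) = 23098995379/384901490237985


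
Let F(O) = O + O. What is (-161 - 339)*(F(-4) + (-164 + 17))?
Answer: 77500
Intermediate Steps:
F(O) = 2*O
(-161 - 339)*(F(-4) + (-164 + 17)) = (-161 - 339)*(2*(-4) + (-164 + 17)) = -500*(-8 - 147) = -500*(-155) = 77500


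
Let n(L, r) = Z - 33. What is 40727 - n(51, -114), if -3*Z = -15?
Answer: 40755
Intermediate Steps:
Z = 5 (Z = -⅓*(-15) = 5)
n(L, r) = -28 (n(L, r) = 5 - 33 = -28)
40727 - n(51, -114) = 40727 - 1*(-28) = 40727 + 28 = 40755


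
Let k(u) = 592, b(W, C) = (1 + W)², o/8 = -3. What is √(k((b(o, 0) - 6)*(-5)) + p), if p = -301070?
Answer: I*√300478 ≈ 548.16*I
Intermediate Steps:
o = -24 (o = 8*(-3) = -24)
√(k((b(o, 0) - 6)*(-5)) + p) = √(592 - 301070) = √(-300478) = I*√300478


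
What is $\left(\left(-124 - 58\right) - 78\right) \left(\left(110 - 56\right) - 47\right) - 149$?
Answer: $-1969$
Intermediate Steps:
$\left(\left(-124 - 58\right) - 78\right) \left(\left(110 - 56\right) - 47\right) - 149 = \left(-182 - 78\right) \left(54 - 47\right) - 149 = \left(-260\right) 7 - 149 = -1820 - 149 = -1969$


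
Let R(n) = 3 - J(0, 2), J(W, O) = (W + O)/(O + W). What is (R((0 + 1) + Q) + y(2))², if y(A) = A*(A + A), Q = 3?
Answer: 100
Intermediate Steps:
J(W, O) = 1 (J(W, O) = (O + W)/(O + W) = 1)
R(n) = 2 (R(n) = 3 - 1*1 = 3 - 1 = 2)
y(A) = 2*A² (y(A) = A*(2*A) = 2*A²)
(R((0 + 1) + Q) + y(2))² = (2 + 2*2²)² = (2 + 2*4)² = (2 + 8)² = 10² = 100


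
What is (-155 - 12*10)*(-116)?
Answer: 31900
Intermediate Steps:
(-155 - 12*10)*(-116) = (-155 - 120)*(-116) = -275*(-116) = 31900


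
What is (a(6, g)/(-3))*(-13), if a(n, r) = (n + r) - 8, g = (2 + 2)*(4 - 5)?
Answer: -26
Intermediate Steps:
g = -4 (g = 4*(-1) = -4)
a(n, r) = -8 + n + r
(a(6, g)/(-3))*(-13) = ((-8 + 6 - 4)/(-3))*(-13) = -6*(-⅓)*(-13) = 2*(-13) = -26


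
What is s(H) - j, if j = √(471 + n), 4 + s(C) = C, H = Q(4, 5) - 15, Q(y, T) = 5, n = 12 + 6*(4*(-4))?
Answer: -14 - 3*√43 ≈ -33.672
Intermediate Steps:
n = -84 (n = 12 + 6*(-16) = 12 - 96 = -84)
H = -10 (H = 5 - 15 = -10)
s(C) = -4 + C
j = 3*√43 (j = √(471 - 84) = √387 = 3*√43 ≈ 19.672)
s(H) - j = (-4 - 10) - 3*√43 = -14 - 3*√43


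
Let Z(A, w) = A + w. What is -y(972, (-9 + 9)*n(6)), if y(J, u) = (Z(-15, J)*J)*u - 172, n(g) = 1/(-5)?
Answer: 172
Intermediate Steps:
n(g) = -1/5
y(J, u) = -172 + J*u*(-15 + J) (y(J, u) = ((-15 + J)*J)*u - 172 = (J*(-15 + J))*u - 172 = J*u*(-15 + J) - 172 = -172 + J*u*(-15 + J))
-y(972, (-9 + 9)*n(6)) = -(-172 + 972*((-9 + 9)*(-1/5))*(-15 + 972)) = -(-172 + 972*(0*(-1/5))*957) = -(-172 + 972*0*957) = -(-172 + 0) = -1*(-172) = 172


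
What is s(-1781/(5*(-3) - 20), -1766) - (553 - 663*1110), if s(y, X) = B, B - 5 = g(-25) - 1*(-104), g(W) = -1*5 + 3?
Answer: 735484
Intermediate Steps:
g(W) = -2 (g(W) = -5 + 3 = -2)
B = 107 (B = 5 + (-2 - 1*(-104)) = 5 + (-2 + 104) = 5 + 102 = 107)
s(y, X) = 107
s(-1781/(5*(-3) - 20), -1766) - (553 - 663*1110) = 107 - (553 - 663*1110) = 107 - (553 - 735930) = 107 - 1*(-735377) = 107 + 735377 = 735484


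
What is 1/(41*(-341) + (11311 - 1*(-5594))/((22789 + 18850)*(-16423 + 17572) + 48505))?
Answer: -47891716/669574064491 ≈ -7.1526e-5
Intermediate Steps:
1/(41*(-341) + (11311 - 1*(-5594))/((22789 + 18850)*(-16423 + 17572) + 48505)) = 1/(-13981 + (11311 + 5594)/(41639*1149 + 48505)) = 1/(-13981 + 16905/(47843211 + 48505)) = 1/(-13981 + 16905/47891716) = 1/(-669574064491/47891716) = -47891716/669574064491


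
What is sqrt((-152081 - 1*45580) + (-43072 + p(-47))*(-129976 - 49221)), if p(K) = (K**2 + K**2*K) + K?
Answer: 2*sqrt(6483880435) ≈ 1.6105e+5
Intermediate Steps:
p(K) = K + K**2 + K**3 (p(K) = (K**2 + K**3) + K = K + K**2 + K**3)
sqrt((-152081 - 1*45580) + (-43072 + p(-47))*(-129976 - 49221)) = sqrt((-152081 - 1*45580) + (-43072 - 47*(1 - 47 + (-47)**2))*(-129976 - 49221)) = sqrt((-152081 - 45580) + (-43072 - 47*(1 - 47 + 2209))*(-179197)) = sqrt(-197661 + (-43072 - 47*2163)*(-179197)) = sqrt(-197661 + (-43072 - 101661)*(-179197)) = sqrt(-197661 - 144733*(-179197)) = sqrt(-197661 + 25935719401) = sqrt(25935521740) = 2*sqrt(6483880435)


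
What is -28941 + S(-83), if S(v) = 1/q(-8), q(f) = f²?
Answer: -1852223/64 ≈ -28941.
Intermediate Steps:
S(v) = 1/64 (S(v) = 1/((-8)²) = 1/64)
-28941 + S(-83) = -28941 + 1/64 = -1852223/64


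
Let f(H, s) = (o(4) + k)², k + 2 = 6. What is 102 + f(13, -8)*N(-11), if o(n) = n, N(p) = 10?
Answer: 742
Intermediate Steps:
k = 4 (k = -2 + 6 = 4)
f(H, s) = 64 (f(H, s) = (4 + 4)² = 8² = 64)
102 + f(13, -8)*N(-11) = 102 + 64*10 = 102 + 640 = 742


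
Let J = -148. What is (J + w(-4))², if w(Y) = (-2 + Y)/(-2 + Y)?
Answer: 21609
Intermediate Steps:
w(Y) = 1
(J + w(-4))² = (-148 + 1)² = (-147)² = 21609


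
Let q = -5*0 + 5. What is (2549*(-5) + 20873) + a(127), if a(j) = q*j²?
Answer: 88773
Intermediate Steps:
q = 5 (q = 0 + 5 = 5)
a(j) = 5*j²
(2549*(-5) + 20873) + a(127) = (2549*(-5) + 20873) + 5*127² = (-12745 + 20873) + 5*16129 = 8128 + 80645 = 88773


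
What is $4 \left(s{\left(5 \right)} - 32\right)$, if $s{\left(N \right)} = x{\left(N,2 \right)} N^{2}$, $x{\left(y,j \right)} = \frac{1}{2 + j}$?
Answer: $-103$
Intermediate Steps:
$s{\left(N \right)} = \frac{N^{2}}{4}$ ($s{\left(N \right)} = \frac{N^{2}}{2 + 2} = \frac{N^{2}}{4}$)
$4 \left(s{\left(5 \right)} - 32\right) = 4 \left(\frac{5^{2}}{4} - 32\right) = 4 \left(\frac{1}{4} \cdot 25 - 32\right) = 4 \left(\frac{25}{4} - 32\right) = 4 \left(- \frac{103}{4}\right) = -103$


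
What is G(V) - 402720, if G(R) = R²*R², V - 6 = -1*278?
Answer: 5473229536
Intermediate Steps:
V = -272 (V = 6 - 1*278 = 6 - 278 = -272)
G(R) = R⁴
G(V) - 402720 = (-272)⁴ - 402720 = 5473632256 - 402720 = 5473229536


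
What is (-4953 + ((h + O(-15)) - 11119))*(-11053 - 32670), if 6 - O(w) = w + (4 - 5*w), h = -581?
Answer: 730655053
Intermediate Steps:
O(w) = 2 + 4*w (O(w) = 6 - (w + (4 - 5*w)) = 6 - (4 - 4*w) = 6 + (-4 + 4*w) = 2 + 4*w)
(-4953 + ((h + O(-15)) - 11119))*(-11053 - 32670) = (-4953 + ((-581 + (2 + 4*(-15))) - 11119))*(-11053 - 32670) = (-4953 + ((-581 + (2 - 60)) - 11119))*(-43723) = (-4953 + ((-581 - 58) - 11119))*(-43723) = (-4953 + (-639 - 11119))*(-43723) = (-4953 - 11758)*(-43723) = -16711*(-43723) = 730655053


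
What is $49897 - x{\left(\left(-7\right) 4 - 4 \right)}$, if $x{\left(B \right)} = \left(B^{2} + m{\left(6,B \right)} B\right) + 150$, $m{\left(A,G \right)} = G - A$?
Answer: $47507$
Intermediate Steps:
$x{\left(B \right)} = 150 + B^{2} + B \left(-6 + B\right)$ ($x{\left(B \right)} = \left(B^{2} + \left(B - 6\right) B\right) + 150 = \left(B^{2} + \left(-6 + B\right) B\right) + 150 = \left(B^{2} + B \left(-6 + B\right)\right) + 150 = 150 + B^{2} + B \left(-6 + B\right)$)
$49897 - x{\left(\left(-7\right) 4 - 4 \right)} = 49897 - \left(150 + \left(\left(-7\right) 4 - 4\right)^{2} + \left(\left(-7\right) 4 - 4\right) \left(-6 - 32\right)\right) = 49897 - \left(150 + \left(-28 - 4\right)^{2} + \left(-28 - 4\right) \left(-6 - 32\right)\right) = 49897 - \left(150 + \left(-32\right)^{2} - 32 \left(-6 - 32\right)\right) = 49897 - \left(150 + 1024 - -1216\right) = 49897 - \left(150 + 1024 + 1216\right) = 49897 - 2390 = 47507$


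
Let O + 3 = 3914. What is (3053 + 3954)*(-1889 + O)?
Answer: 14168154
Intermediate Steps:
O = 3911 (O = -3 + 3914 = 3911)
(3053 + 3954)*(-1889 + O) = (3053 + 3954)*(-1889 + 3911) = 7007*2022 = 14168154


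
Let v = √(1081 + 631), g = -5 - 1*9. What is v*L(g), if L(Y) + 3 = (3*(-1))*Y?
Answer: 156*√107 ≈ 1613.7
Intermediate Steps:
g = -14 (g = -5 - 9 = -14)
L(Y) = -3 - 3*Y (L(Y) = -3 + (3*(-1))*Y = -3 - 3*Y)
v = 4*√107 (v = √1712 = 4*√107 ≈ 41.376)
v*L(g) = (4*√107)*(-3 - 3*(-14)) = (4*√107)*(-3 + 42) = (4*√107)*39 = 156*√107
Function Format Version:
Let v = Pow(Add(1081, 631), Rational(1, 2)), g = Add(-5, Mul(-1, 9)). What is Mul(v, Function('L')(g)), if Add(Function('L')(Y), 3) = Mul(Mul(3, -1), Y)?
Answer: Mul(156, Pow(107, Rational(1, 2))) ≈ 1613.7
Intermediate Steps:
g = -14 (g = Add(-5, -9) = -14)
Function('L')(Y) = Add(-3, Mul(-3, Y)) (Function('L')(Y) = Add(-3, Mul(Mul(3, -1), Y)) = Add(-3, Mul(-3, Y)))
v = Mul(4, Pow(107, Rational(1, 2))) (v = Pow(1712, Rational(1, 2)) = Mul(4, Pow(107, Rational(1, 2))) ≈ 41.376)
Mul(v, Function('L')(g)) = Mul(Mul(4, Pow(107, Rational(1, 2))), Add(-3, Mul(-3, -14))) = Mul(Mul(4, Pow(107, Rational(1, 2))), Add(-3, 42)) = Mul(Mul(4, Pow(107, Rational(1, 2))), 39) = Mul(156, Pow(107, Rational(1, 2)))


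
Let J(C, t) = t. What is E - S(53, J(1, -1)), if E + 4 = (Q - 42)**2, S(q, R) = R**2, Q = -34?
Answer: 5771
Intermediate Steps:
E = 5772 (E = -4 + (-34 - 42)**2 = -4 + (-76)**2 = -4 + 5776 = 5772)
E - S(53, J(1, -1)) = 5772 - 1*(-1)**2 = 5772 - 1*1 = 5772 - 1 = 5771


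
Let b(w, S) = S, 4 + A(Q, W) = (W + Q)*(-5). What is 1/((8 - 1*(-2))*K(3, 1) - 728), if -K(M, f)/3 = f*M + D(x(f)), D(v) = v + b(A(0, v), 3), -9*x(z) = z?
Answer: -3/2714 ≈ -0.0011054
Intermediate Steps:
A(Q, W) = -4 - 5*Q - 5*W (A(Q, W) = -4 + (W + Q)*(-5) = -4 + (Q + W)*(-5) = -4 + (-5*Q - 5*W) = -4 - 5*Q - 5*W)
x(z) = -z/9
D(v) = 3 + v (D(v) = v + 3 = 3 + v)
K(M, f) = -9 + f/3 - 3*M*f (K(M, f) = -3*(f*M + (3 - f/9)) = -3*(M*f + (3 - f/9)) = -3*(3 - f/9 + M*f) = -9 + f/3 - 3*M*f)
1/((8 - 1*(-2))*K(3, 1) - 728) = 1/((8 - 1*(-2))*(-9 + (⅓)*1 - 3*3*1) - 728) = 1/((8 + 2)*(-9 + ⅓ - 9) - 728) = 1/(10*(-53/3) - 728) = 1/(-530/3 - 728) = 1/(-2714/3) = -3/2714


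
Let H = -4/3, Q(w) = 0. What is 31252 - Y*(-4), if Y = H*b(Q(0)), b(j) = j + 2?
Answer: 93724/3 ≈ 31241.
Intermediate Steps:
b(j) = 2 + j
H = -4/3 (H = -4*⅓ = -4/3 ≈ -1.3333)
Y = -8/3 (Y = -4*(2 + 0)/3 = -4/3*2 = -8/3 ≈ -2.6667)
31252 - Y*(-4) = 31252 - (-8)*(-4)/3 = 31252 - 1*32/3 = 31252 - 32/3 = 93724/3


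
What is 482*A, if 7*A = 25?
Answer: 12050/7 ≈ 1721.4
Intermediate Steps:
A = 25/7 (A = (1/7)*25 = 25/7 ≈ 3.5714)
482*A = 482*(25/7) = 12050/7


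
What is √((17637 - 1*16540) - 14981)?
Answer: 2*I*√3471 ≈ 117.83*I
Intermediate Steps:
√((17637 - 1*16540) - 14981) = √((17637 - 16540) - 14981) = √(1097 - 14981) = √(-13884) = 2*I*√3471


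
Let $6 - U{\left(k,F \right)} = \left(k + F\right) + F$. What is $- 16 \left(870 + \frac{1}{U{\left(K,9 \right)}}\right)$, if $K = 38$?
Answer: $- \frac{347992}{25} \approx -13920.0$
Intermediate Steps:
$U{\left(k,F \right)} = 6 - k - 2 F$ ($U{\left(k,F \right)} = 6 - \left(\left(k + F\right) + F\right) = 6 - \left(\left(F + k\right) + F\right) = 6 - \left(k + 2 F\right) = 6 - k - 2 F$)
$- 16 \left(870 + \frac{1}{U{\left(K,9 \right)}}\right) = - 16 \left(870 + \frac{1}{6 - 38 - 18}\right) = - 16 \left(870 + \frac{1}{-50}\right) = - 16 \left(870 - \frac{1}{50}\right) = \left(-16\right) \frac{43499}{50} = - \frac{347992}{25}$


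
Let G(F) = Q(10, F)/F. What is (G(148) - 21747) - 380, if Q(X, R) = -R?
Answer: -22128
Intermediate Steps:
G(F) = -1 (G(F) = (-F)/F = -1)
(G(148) - 21747) - 380 = (-1 - 21747) - 380 = -21748 - 380 = -22128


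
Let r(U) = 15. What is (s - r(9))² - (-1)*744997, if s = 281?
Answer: 815753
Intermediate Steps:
(s - r(9))² - (-1)*744997 = (281 - 1*15)² - (-1)*744997 = (281 - 15)² - 1*(-744997) = 266² + 744997 = 70756 + 744997 = 815753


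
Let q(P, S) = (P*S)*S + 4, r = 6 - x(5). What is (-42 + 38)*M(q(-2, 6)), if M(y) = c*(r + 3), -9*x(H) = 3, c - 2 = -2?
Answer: 0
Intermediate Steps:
c = 0 (c = 2 - 2 = 0)
x(H) = -⅓ (x(H) = -⅑*3 = -⅓)
r = 19/3 (r = 6 - 1*(-⅓) = 6 + ⅓ = 19/3 ≈ 6.3333)
q(P, S) = 4 + P*S² (q(P, S) = P*S² + 4 = 4 + P*S²)
M(y) = 0 (M(y) = 0*(19/3 + 3) = 0*(28/3) = 0)
(-42 + 38)*M(q(-2, 6)) = (-42 + 38)*0 = -4*0 = 0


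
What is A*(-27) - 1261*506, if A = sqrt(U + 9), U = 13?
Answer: -638066 - 27*sqrt(22) ≈ -6.3819e+5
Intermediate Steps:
A = sqrt(22) (A = sqrt(13 + 9) = sqrt(22) ≈ 4.6904)
A*(-27) - 1261*506 = sqrt(22)*(-27) - 1261*506 = -27*sqrt(22) - 638066 = -638066 - 27*sqrt(22)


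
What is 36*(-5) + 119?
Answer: -61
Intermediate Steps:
36*(-5) + 119 = -180 + 119 = -61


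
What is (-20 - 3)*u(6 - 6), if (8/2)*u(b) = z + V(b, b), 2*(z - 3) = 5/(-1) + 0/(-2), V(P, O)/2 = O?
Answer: -23/8 ≈ -2.8750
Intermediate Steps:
V(P, O) = 2*O
z = ½ (z = 3 + (5/(-1) + 0/(-2))/2 = 3 + (5*(-1) + 0*(-½))/2 = 3 + (-5 + 0)/2 = 3 + (½)*(-5) = 3 - 5/2 = ½ ≈ 0.50000)
u(b) = ⅛ + b/2 (u(b) = (½ + 2*b)/4 = ⅛ + b/2)
(-20 - 3)*u(6 - 6) = (-20 - 3)*(⅛ + (6 - 6)/2) = -23*(⅛ + (½)*0) = -23*(⅛ + 0) = -23*⅛ = -23/8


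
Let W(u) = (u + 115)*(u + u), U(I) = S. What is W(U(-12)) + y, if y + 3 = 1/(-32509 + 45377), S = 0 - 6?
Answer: -16869947/12868 ≈ -1311.0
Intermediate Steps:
S = -6
U(I) = -6
W(u) = 2*u*(115 + u) (W(u) = (115 + u)*(2*u) = 2*u*(115 + u))
y = -38603/12868 (y = -3 + 1/(-32509 + 45377) = -3 + 1/12868 = -38603/12868 ≈ -2.9999)
W(U(-12)) + y = 2*(-6)*(115 - 6) - 38603/12868 = 2*(-6)*109 - 38603/12868 = -1308 - 38603/12868 = -16869947/12868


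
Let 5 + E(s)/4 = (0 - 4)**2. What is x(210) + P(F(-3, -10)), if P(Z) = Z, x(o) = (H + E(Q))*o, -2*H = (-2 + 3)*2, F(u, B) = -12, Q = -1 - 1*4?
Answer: 9018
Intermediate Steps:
Q = -5 (Q = -1 - 4 = -5)
H = -1 (H = -(-2 + 3)*2/2 = -2/2 = -1/2*2 = -1)
E(s) = 44 (E(s) = -20 + 4*(0 - 4)**2 = -20 + 4*(-4)**2 = -20 + 4*16 = -20 + 64 = 44)
x(o) = 43*o (x(o) = (-1 + 44)*o = 43*o)
x(210) + P(F(-3, -10)) = 43*210 - 12 = 9030 - 12 = 9018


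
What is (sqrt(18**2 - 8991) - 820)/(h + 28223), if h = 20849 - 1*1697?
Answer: -164/9475 + 9*I*sqrt(107)/47375 ≈ -0.017309 + 0.0019651*I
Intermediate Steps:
h = 19152 (h = 20849 - 1697 = 19152)
(sqrt(18**2 - 8991) - 820)/(h + 28223) = (sqrt(18**2 - 8991) - 820)/(19152 + 28223) = (sqrt(324 - 8991) - 820)/47375 = (sqrt(-8667) - 820)*(1/47375) = (9*I*sqrt(107) - 820)*(1/47375) = (-820 + 9*I*sqrt(107))*(1/47375) = -164/9475 + 9*I*sqrt(107)/47375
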